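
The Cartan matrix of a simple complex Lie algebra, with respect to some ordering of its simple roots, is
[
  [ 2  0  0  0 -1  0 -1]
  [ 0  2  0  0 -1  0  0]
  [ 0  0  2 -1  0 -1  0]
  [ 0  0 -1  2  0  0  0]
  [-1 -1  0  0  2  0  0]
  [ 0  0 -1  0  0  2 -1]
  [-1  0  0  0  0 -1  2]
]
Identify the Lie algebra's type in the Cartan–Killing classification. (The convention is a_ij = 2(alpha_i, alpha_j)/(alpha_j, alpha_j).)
The matrix has rank 7 with 2's on the diagonal. Reading the off-diagonal entries as Dynkin edges (a single edge where a_ij = a_ji = -1; a double or triple edge where a_ij * a_ji = 2 or 3), the diagram is a chain of 7 nodes with single edges (A_7). One simple-root ordering that puts it in standard form is (alpha_2, alpha_5, alpha_1, alpha_7, alpha_6, alpha_3, alpha_4). So the algebra is type A_7, i.e. sl(8).

A7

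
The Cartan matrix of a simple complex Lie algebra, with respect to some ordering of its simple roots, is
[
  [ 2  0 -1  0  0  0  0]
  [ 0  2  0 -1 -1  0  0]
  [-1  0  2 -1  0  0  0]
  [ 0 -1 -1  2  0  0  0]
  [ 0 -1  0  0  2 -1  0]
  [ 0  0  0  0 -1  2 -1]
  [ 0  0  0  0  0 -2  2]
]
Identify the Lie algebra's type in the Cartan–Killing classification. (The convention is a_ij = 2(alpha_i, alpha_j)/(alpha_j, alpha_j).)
The matrix has rank 7 with 2's on the diagonal. Reading the off-diagonal entries as Dynkin edges (a single edge where a_ij = a_ji = -1; a double or triple edge where a_ij * a_ji = 2 or 3), the diagram is a chain of 7 nodes with a double edge at one end; the terminal node there is the unique long simple root (C_7). One simple-root ordering that puts it in standard form is (alpha_1, alpha_3, alpha_4, alpha_2, alpha_5, alpha_6, alpha_7). So the algebra is type C_7, i.e. sp(14).

C7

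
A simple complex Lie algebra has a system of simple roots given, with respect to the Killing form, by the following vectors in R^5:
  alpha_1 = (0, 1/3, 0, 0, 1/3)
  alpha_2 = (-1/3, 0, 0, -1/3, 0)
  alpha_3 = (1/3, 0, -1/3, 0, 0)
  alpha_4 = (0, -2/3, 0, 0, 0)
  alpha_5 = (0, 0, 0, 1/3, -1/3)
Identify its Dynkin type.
Compute the Cartan integers a_ij = 2(alpha_i, alpha_j)/(alpha_j, alpha_j); the resulting 5x5 Cartan matrix is
[[2, 0, 0, -1, -1], [0, 2, -1, 0, -1], [0, -1, 2, 0, 0], [-2, 0, 0, 2, 0], [-1, -1, 0, 0, 2]].
The roots have two lengths (squared-length ratio 2:1); the short ones are alpha_{1,2,3,5}. The associated Dynkin diagram is a chain of 5 nodes with a double edge at one end; the terminal node there is the unique long simple root (C_5), so the type is C_5 (the algebra sp(10)).

C5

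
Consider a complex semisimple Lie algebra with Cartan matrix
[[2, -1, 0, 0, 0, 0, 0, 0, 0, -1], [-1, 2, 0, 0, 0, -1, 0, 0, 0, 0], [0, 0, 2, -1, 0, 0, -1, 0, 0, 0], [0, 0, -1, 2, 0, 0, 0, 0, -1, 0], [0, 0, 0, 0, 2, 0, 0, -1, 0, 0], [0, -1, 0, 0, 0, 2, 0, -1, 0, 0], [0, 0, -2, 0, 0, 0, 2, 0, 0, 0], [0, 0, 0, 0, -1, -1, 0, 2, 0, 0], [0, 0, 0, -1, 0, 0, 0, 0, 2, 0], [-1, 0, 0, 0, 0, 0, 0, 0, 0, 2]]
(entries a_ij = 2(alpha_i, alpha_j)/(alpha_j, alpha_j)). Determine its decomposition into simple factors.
A_6 (sl(7)) + C_4 (sp(8))

The diagram associated to this matrix has two connected components: the simple roots {alpha_1, alpha_2, alpha_5, alpha_6, alpha_8, alpha_10} form a chain of 6 nodes with single edges (A_6), and {alpha_3, alpha_4, alpha_7, alpha_9} form a chain of 4 nodes with a double edge at one end; the terminal node there is the unique long simple root (C_4). A semisimple Lie algebra decomposes uniquely as the direct sum of simple ideals, one per connected component of its Dynkin diagram, so g ≅ A_6 ⊕ C_4 (dimension 48 + 36 = 84).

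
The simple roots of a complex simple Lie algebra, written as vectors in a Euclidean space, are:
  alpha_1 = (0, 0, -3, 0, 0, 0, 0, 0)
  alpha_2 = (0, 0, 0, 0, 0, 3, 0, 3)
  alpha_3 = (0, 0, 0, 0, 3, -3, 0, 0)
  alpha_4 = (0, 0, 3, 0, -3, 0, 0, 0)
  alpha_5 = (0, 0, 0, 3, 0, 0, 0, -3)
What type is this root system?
Compute the Cartan integers a_ij = 2(alpha_i, alpha_j)/(alpha_j, alpha_j); the resulting 5x5 Cartan matrix is
[[2, 0, 0, -1, 0], [0, 2, -1, 0, -1], [0, -1, 2, -1, 0], [-2, 0, -1, 2, 0], [0, -1, 0, 0, 2]].
The roots have two lengths (squared-length ratio 2:1); the short ones are alpha_{1}. The associated Dynkin diagram is a chain of 5 nodes with a double edge at one end; the terminal node there is the unique short simple root (B_5), so the type is B_5 (the algebra so(11)).

B5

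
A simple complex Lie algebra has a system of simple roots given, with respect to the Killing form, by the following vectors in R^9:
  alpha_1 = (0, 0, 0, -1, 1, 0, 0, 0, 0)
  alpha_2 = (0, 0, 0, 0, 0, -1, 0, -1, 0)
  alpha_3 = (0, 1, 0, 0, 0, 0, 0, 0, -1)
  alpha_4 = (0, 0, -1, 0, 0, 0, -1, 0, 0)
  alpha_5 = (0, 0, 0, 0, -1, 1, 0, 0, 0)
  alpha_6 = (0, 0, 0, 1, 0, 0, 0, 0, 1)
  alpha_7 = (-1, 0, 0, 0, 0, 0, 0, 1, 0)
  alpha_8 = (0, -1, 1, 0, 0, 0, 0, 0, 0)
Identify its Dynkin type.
Compute the Cartan integers a_ij = 2(alpha_i, alpha_j)/(alpha_j, alpha_j); the resulting 8x8 Cartan matrix is
[[2, 0, 0, 0, -1, -1, 0, 0], [0, 2, 0, 0, -1, 0, -1, 0], [0, 0, 2, 0, 0, -1, 0, -1], [0, 0, 0, 2, 0, 0, 0, -1], [-1, -1, 0, 0, 2, 0, 0, 0], [-1, 0, -1, 0, 0, 2, 0, 0], [0, -1, 0, 0, 0, 0, 2, 0], [0, 0, -1, -1, 0, 0, 0, 2]].
All simple roots have the same length, so the diagram is simply laced. The associated Dynkin diagram is a chain of 8 nodes with single edges (A_8), so the type is A_8 (the algebra sl(9)).

A_8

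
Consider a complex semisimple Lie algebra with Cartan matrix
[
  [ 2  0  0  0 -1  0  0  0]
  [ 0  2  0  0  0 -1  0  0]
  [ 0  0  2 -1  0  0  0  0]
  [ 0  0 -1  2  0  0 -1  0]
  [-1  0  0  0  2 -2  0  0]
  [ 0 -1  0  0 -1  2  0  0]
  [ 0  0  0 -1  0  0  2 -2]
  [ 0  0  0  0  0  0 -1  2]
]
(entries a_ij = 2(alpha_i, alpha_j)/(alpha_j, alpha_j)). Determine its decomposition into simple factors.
The diagram associated to this matrix has two connected components: the simple roots {alpha_3, alpha_4, alpha_7, alpha_8} form a chain of 4 nodes with a double edge at one end; the terminal node there is the unique short simple root (B_4), and {alpha_1, alpha_2, alpha_5, alpha_6} form a chain of 4 nodes with a double edge between the middle two (F_4). A semisimple Lie algebra decomposes uniquely as the direct sum of simple ideals, one per connected component of its Dynkin diagram, so g ≅ B_4 ⊕ F_4 (dimension 36 + 52 = 88).

B4 ⊕ F4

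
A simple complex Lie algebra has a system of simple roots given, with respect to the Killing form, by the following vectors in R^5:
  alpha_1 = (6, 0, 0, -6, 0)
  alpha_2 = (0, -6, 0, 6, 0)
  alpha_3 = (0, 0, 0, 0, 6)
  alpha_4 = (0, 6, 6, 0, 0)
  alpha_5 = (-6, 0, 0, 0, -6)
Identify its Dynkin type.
B_5

Compute the Cartan integers a_ij = 2(alpha_i, alpha_j)/(alpha_j, alpha_j); the resulting 5x5 Cartan matrix is
[[2, -1, 0, 0, -1], [-1, 2, 0, -1, 0], [0, 0, 2, 0, -1], [0, -1, 0, 2, 0], [-1, 0, -2, 0, 2]].
The roots have two lengths (squared-length ratio 2:1); the short ones are alpha_{3}. The associated Dynkin diagram is a chain of 5 nodes with a double edge at one end; the terminal node there is the unique short simple root (B_5), so the type is B_5 (the algebra so(11)).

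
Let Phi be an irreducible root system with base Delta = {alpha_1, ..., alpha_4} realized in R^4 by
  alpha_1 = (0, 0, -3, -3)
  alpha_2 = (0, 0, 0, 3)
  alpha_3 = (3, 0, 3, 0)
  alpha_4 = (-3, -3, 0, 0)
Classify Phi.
type B_4

Compute the Cartan integers a_ij = 2(alpha_i, alpha_j)/(alpha_j, alpha_j); the resulting 4x4 Cartan matrix is
[[2, -2, -1, 0], [-1, 2, 0, 0], [-1, 0, 2, -1], [0, 0, -1, 2]].
The roots have two lengths (squared-length ratio 2:1); the short ones are alpha_{2}. The associated Dynkin diagram is a chain of 4 nodes with a double edge at one end; the terminal node there is the unique short simple root (B_4), so the type is B_4 (the algebra so(9)).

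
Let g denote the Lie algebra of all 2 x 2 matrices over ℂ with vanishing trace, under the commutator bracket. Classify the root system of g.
This is sl(2), which has dimension 2^2 - 1 = 3 and rank 2 - 1 = 1 (a Cartan subalgebra is the diagonal traceless matrices). In the classification of classical Lie algebras, the special linear algebra sl(n+1) has type A_n; here n = 1, so the Dynkin diagram is a chain of 1 nodes with single edges (A_1). Hence the type is A_1.

A_1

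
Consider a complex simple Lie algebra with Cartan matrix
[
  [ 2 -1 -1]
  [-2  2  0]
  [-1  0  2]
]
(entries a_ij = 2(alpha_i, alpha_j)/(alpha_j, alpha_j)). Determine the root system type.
C_3 (sp(6))

The matrix has rank 3 with 2's on the diagonal. Reading the off-diagonal entries as Dynkin edges (a single edge where a_ij = a_ji = -1; a double or triple edge where a_ij * a_ji = 2 or 3), the diagram is a chain of 3 nodes with a double edge at one end; the terminal node there is the unique long simple root (C_3). One simple-root ordering that puts it in standard form is (alpha_3, alpha_1, alpha_2). So the algebra is type C_3, i.e. sp(6).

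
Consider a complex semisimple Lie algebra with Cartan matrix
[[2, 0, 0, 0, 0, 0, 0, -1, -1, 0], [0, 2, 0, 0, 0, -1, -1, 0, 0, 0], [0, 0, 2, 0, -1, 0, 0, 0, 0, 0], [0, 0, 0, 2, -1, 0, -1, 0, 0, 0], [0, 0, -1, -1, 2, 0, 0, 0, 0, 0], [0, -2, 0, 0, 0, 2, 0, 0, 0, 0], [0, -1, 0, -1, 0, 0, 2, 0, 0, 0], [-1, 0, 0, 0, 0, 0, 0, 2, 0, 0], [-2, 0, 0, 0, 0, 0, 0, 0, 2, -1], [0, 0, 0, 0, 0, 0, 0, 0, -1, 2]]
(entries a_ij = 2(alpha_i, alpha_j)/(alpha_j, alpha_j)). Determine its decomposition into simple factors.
The diagram associated to this matrix has two connected components: the simple roots {alpha_2, alpha_3, alpha_4, alpha_5, alpha_6, alpha_7} form a chain of 6 nodes with a double edge at one end; the terminal node there is the unique long simple root (C_6), and {alpha_1, alpha_8, alpha_9, alpha_10} form a chain of 4 nodes with a double edge between the middle two (F_4). A semisimple Lie algebra decomposes uniquely as the direct sum of simple ideals, one per connected component of its Dynkin diagram, so g ≅ C_6 ⊕ F_4 (dimension 78 + 52 = 130).

type C_6 + type F_4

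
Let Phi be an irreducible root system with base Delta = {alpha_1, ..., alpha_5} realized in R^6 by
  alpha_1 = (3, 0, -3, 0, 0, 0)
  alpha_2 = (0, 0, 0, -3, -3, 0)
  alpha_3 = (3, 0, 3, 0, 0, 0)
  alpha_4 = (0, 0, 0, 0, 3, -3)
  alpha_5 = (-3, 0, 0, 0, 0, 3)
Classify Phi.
type D_5

Compute the Cartan integers a_ij = 2(alpha_i, alpha_j)/(alpha_j, alpha_j); the resulting 5x5 Cartan matrix is
[[2, 0, 0, 0, -1], [0, 2, 0, -1, 0], [0, 0, 2, 0, -1], [0, -1, 0, 2, -1], [-1, 0, -1, -1, 2]].
All simple roots have the same length, so the diagram is simply laced. The associated Dynkin diagram is a chain of 3 nodes with a fork of two nodes at one end (D_5), so the type is D_5 (the algebra so(10)).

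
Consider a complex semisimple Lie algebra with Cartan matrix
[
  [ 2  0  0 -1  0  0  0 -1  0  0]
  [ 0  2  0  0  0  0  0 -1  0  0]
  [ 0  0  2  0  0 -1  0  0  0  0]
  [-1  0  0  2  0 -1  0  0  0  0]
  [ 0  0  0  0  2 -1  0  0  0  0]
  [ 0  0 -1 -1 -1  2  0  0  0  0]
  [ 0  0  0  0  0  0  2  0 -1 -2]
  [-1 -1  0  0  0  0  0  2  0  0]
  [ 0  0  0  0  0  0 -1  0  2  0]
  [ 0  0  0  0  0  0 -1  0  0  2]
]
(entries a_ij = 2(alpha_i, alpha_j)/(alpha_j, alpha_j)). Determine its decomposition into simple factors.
The diagram associated to this matrix has two connected components: the simple roots {alpha_7, alpha_9, alpha_10} form a chain of 3 nodes with a double edge at one end; the terminal node there is the unique short simple root (B_3), and {alpha_1, alpha_2, alpha_3, alpha_4, alpha_5, alpha_6, alpha_8} form a chain of 5 nodes with a fork of two nodes at one end (D_7). A semisimple Lie algebra decomposes uniquely as the direct sum of simple ideals, one per connected component of its Dynkin diagram, so g ≅ B_3 ⊕ D_7 (dimension 21 + 91 = 112).

B3 ⊕ D7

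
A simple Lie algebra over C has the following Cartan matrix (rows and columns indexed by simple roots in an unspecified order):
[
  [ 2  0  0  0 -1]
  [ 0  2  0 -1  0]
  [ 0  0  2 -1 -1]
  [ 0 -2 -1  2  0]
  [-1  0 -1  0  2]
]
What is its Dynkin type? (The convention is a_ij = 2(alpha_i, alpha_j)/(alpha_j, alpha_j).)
B_5 (so(11))

The matrix has rank 5 with 2's on the diagonal. Reading the off-diagonal entries as Dynkin edges (a single edge where a_ij = a_ji = -1; a double or triple edge where a_ij * a_ji = 2 or 3), the diagram is a chain of 5 nodes with a double edge at one end; the terminal node there is the unique short simple root (B_5). One simple-root ordering that puts it in standard form is (alpha_1, alpha_5, alpha_3, alpha_4, alpha_2). So the algebra is type B_5, i.e. so(11).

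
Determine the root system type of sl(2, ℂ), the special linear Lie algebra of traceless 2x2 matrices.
A_1 (sl(2))

This is sl(2), which has dimension 2^2 - 1 = 3 and rank 2 - 1 = 1 (a Cartan subalgebra is the diagonal traceless matrices). In the classification of classical Lie algebras, the special linear algebra sl(n+1) has type A_n; here n = 1, so the Dynkin diagram is a chain of 1 nodes with single edges (A_1). Hence the type is A_1.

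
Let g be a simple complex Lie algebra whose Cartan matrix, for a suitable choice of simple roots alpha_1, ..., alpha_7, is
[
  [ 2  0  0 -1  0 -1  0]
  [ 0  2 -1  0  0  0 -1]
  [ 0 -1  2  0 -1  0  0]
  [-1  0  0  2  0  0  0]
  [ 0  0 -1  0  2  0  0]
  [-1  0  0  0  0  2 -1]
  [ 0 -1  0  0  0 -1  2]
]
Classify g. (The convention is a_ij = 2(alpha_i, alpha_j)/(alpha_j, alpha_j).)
The matrix has rank 7 with 2's on the diagonal. Reading the off-diagonal entries as Dynkin edges (a single edge where a_ij = a_ji = -1; a double or triple edge where a_ij * a_ji = 2 or 3), the diagram is a chain of 7 nodes with single edges (A_7). One simple-root ordering that puts it in standard form is (alpha_4, alpha_1, alpha_6, alpha_7, alpha_2, alpha_3, alpha_5). So the algebra is type A_7, i.e. sl(8).

A7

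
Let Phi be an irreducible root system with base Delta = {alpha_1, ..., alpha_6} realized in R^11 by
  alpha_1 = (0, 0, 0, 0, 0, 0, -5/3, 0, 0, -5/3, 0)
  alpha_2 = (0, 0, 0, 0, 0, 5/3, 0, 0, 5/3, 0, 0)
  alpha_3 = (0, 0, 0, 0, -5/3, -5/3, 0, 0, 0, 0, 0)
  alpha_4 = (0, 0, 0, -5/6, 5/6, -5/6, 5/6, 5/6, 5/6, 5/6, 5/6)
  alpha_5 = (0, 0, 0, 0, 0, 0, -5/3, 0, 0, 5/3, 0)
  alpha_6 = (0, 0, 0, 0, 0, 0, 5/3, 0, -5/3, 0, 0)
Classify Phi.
E_6

Compute the Cartan integers a_ij = 2(alpha_i, alpha_j)/(alpha_j, alpha_j); the resulting 6x6 Cartan matrix is
[[2, 0, 0, -1, 0, -1], [0, 2, -1, 0, 0, -1], [0, -1, 2, 0, 0, 0], [-1, 0, 0, 2, 0, 0], [0, 0, 0, 0, 2, -1], [-1, -1, 0, 0, -1, 2]].
All simple roots have the same length, so the diagram is simply laced. The associated Dynkin diagram is a chain of 5 nodes with one extra node attached to the third node from one end (E_6), so the type is E_6.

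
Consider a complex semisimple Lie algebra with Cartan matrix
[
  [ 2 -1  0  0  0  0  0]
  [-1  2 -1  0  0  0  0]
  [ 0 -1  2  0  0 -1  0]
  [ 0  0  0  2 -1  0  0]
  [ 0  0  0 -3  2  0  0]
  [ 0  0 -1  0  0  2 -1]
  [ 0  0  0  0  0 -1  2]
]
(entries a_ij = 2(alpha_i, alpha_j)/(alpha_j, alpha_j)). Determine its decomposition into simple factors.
A_5 ⊕ G_2

The diagram associated to this matrix has two connected components: the simple roots {alpha_1, alpha_2, alpha_3, alpha_6, alpha_7} form a chain of 5 nodes with single edges (A_5), and {alpha_4, alpha_5} form two nodes joined by a triple edge (G_2). A semisimple Lie algebra decomposes uniquely as the direct sum of simple ideals, one per connected component of its Dynkin diagram, so g ≅ A_5 ⊕ G_2 (dimension 35 + 14 = 49).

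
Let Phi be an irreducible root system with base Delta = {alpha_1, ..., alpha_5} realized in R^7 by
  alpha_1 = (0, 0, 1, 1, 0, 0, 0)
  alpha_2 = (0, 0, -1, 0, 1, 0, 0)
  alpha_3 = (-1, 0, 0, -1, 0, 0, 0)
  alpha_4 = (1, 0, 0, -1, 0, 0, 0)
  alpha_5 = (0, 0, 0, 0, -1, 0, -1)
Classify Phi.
D_5 (so(10))

Compute the Cartan integers a_ij = 2(alpha_i, alpha_j)/(alpha_j, alpha_j); the resulting 5x5 Cartan matrix is
[[2, -1, -1, -1, 0], [-1, 2, 0, 0, -1], [-1, 0, 2, 0, 0], [-1, 0, 0, 2, 0], [0, -1, 0, 0, 2]].
All simple roots have the same length, so the diagram is simply laced. The associated Dynkin diagram is a chain of 3 nodes with a fork of two nodes at one end (D_5), so the type is D_5 (the algebra so(10)).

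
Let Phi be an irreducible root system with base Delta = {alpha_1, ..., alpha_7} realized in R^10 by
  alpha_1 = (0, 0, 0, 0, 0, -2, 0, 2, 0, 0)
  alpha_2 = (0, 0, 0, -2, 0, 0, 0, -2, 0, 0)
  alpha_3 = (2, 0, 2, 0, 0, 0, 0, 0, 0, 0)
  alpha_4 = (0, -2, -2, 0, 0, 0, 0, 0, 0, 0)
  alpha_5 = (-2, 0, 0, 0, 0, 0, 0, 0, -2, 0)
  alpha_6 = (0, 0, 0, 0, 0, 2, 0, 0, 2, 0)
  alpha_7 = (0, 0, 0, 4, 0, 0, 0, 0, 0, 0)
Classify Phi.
C_7

Compute the Cartan integers a_ij = 2(alpha_i, alpha_j)/(alpha_j, alpha_j); the resulting 7x7 Cartan matrix is
[[2, -1, 0, 0, 0, -1, 0], [-1, 2, 0, 0, 0, 0, -1], [0, 0, 2, -1, -1, 0, 0], [0, 0, -1, 2, 0, 0, 0], [0, 0, -1, 0, 2, -1, 0], [-1, 0, 0, 0, -1, 2, 0], [0, -2, 0, 0, 0, 0, 2]].
The roots have two lengths (squared-length ratio 2:1); the short ones are alpha_{1,2,3,4,5,6}. The associated Dynkin diagram is a chain of 7 nodes with a double edge at one end; the terminal node there is the unique long simple root (C_7), so the type is C_7 (the algebra sp(14)).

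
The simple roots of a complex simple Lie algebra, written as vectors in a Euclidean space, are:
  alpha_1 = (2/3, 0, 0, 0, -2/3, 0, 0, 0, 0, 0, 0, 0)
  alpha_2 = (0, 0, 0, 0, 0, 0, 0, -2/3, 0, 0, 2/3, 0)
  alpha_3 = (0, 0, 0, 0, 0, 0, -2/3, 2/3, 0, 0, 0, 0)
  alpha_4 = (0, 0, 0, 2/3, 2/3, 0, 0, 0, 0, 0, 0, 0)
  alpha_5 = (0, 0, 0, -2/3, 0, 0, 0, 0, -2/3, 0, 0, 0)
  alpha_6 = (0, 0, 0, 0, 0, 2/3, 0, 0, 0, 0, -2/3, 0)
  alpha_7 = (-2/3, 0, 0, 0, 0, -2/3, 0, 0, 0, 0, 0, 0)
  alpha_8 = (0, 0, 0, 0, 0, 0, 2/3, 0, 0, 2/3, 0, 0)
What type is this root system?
A_8

Compute the Cartan integers a_ij = 2(alpha_i, alpha_j)/(alpha_j, alpha_j); the resulting 8x8 Cartan matrix is
[[2, 0, 0, -1, 0, 0, -1, 0], [0, 2, -1, 0, 0, -1, 0, 0], [0, -1, 2, 0, 0, 0, 0, -1], [-1, 0, 0, 2, -1, 0, 0, 0], [0, 0, 0, -1, 2, 0, 0, 0], [0, -1, 0, 0, 0, 2, -1, 0], [-1, 0, 0, 0, 0, -1, 2, 0], [0, 0, -1, 0, 0, 0, 0, 2]].
All simple roots have the same length, so the diagram is simply laced. The associated Dynkin diagram is a chain of 8 nodes with single edges (A_8), so the type is A_8 (the algebra sl(9)).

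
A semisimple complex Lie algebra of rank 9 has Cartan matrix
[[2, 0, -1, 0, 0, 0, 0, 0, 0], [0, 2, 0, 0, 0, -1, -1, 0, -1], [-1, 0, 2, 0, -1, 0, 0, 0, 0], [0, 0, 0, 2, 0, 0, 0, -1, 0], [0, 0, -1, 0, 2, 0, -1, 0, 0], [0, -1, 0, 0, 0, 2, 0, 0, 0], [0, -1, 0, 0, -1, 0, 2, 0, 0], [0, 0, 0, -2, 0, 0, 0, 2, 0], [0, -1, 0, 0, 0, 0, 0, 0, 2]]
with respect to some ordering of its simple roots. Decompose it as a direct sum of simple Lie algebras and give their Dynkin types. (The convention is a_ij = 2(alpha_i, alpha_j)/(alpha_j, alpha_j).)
The diagram associated to this matrix has two connected components: the simple roots {alpha_4, alpha_8} form a chain of 2 nodes with a double edge at one end; the terminal node there is the unique short simple root (B_2), and {alpha_1, alpha_2, alpha_3, alpha_5, alpha_6, alpha_7, alpha_9} form a chain of 5 nodes with a fork of two nodes at one end (D_7). A semisimple Lie algebra decomposes uniquely as the direct sum of simple ideals, one per connected component of its Dynkin diagram, so g ≅ B_2 ⊕ D_7 (dimension 10 + 91 = 101).

B2 ⊕ D7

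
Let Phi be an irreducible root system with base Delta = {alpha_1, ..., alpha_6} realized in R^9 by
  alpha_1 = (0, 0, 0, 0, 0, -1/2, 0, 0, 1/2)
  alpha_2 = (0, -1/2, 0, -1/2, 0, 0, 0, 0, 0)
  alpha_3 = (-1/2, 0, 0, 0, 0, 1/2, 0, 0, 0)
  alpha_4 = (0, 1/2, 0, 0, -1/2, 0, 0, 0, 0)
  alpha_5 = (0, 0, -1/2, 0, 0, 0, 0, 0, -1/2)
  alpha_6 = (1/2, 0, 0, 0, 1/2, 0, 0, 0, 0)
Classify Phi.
A_6 (sl(7))

Compute the Cartan integers a_ij = 2(alpha_i, alpha_j)/(alpha_j, alpha_j); the resulting 6x6 Cartan matrix is
[[2, 0, -1, 0, -1, 0], [0, 2, 0, -1, 0, 0], [-1, 0, 2, 0, 0, -1], [0, -1, 0, 2, 0, -1], [-1, 0, 0, 0, 2, 0], [0, 0, -1, -1, 0, 2]].
All simple roots have the same length, so the diagram is simply laced. The associated Dynkin diagram is a chain of 6 nodes with single edges (A_6), so the type is A_6 (the algebra sl(7)).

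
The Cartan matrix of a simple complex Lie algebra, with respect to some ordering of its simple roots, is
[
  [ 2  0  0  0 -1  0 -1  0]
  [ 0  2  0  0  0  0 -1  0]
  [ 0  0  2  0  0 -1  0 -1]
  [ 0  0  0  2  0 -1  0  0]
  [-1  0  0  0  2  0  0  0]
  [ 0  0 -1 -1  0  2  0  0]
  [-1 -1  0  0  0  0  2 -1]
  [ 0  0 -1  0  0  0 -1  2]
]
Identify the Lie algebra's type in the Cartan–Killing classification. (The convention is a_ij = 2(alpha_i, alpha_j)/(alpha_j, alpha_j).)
type E_8

The matrix has rank 8 with 2's on the diagonal. Reading the off-diagonal entries as Dynkin edges (a single edge where a_ij = a_ji = -1; a double or triple edge where a_ij * a_ji = 2 or 3), the diagram is a chain of 7 nodes with one extra node attached to the third node from one end (E_8). One simple-root ordering that puts it in standard form is (alpha_5, alpha_2, alpha_1, alpha_7, alpha_8, alpha_3, alpha_6, alpha_4). So the algebra is type E_8.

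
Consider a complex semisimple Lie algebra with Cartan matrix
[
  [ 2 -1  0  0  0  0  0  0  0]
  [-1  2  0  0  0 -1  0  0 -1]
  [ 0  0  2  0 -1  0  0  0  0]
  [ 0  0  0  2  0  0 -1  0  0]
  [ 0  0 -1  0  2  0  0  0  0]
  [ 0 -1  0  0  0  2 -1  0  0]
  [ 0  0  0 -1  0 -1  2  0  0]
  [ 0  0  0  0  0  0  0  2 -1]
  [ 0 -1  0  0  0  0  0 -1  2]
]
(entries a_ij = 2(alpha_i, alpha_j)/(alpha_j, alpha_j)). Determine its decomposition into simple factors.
The diagram associated to this matrix has two connected components: the simple roots {alpha_3, alpha_5} form a chain of 2 nodes with single edges (A_2), and {alpha_1, alpha_2, alpha_4, alpha_6, alpha_7, alpha_8, alpha_9} form a chain of 6 nodes with one extra node attached to the third node from one end (E_7). A semisimple Lie algebra decomposes uniquely as the direct sum of simple ideals, one per connected component of its Dynkin diagram, so g ≅ A_2 ⊕ E_7 (dimension 8 + 133 = 141).

A2 ⊕ E7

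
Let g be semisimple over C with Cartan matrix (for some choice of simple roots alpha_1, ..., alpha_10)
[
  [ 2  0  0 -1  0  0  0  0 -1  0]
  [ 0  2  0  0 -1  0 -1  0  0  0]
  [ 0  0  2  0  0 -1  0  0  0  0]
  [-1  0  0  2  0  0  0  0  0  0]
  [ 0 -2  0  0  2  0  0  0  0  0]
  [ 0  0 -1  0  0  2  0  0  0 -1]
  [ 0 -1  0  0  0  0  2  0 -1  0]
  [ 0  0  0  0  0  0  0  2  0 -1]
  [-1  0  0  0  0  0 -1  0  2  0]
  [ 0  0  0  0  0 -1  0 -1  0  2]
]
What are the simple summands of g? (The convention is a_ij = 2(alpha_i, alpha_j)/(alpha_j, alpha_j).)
The diagram associated to this matrix has two connected components: the simple roots {alpha_3, alpha_6, alpha_8, alpha_10} form a chain of 4 nodes with single edges (A_4), and {alpha_1, alpha_2, alpha_4, alpha_5, alpha_7, alpha_9} form a chain of 6 nodes with a double edge at one end; the terminal node there is the unique long simple root (C_6). A semisimple Lie algebra decomposes uniquely as the direct sum of simple ideals, one per connected component of its Dynkin diagram, so g ≅ A_4 ⊕ C_6 (dimension 24 + 78 = 102).

A_4 (sl(5)) ⊕ C_6 (sp(12))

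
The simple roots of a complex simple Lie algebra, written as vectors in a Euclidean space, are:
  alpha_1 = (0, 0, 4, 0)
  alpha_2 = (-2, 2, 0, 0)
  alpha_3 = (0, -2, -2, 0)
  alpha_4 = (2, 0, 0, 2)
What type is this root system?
C4

Compute the Cartan integers a_ij = 2(alpha_i, alpha_j)/(alpha_j, alpha_j); the resulting 4x4 Cartan matrix is
[[2, 0, -2, 0], [0, 2, -1, -1], [-1, -1, 2, 0], [0, -1, 0, 2]].
The roots have two lengths (squared-length ratio 2:1); the short ones are alpha_{2,3,4}. The associated Dynkin diagram is a chain of 4 nodes with a double edge at one end; the terminal node there is the unique long simple root (C_4), so the type is C_4 (the algebra sp(8)).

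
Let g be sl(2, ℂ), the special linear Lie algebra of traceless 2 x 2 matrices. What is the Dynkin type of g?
A1

This is sl(2), which has dimension 2^2 - 1 = 3 and rank 2 - 1 = 1 (a Cartan subalgebra is the diagonal traceless matrices). In the classification of classical Lie algebras, the special linear algebra sl(n+1) has type A_n; here n = 1, so the Dynkin diagram is a chain of 1 nodes with single edges (A_1). Hence the type is A_1.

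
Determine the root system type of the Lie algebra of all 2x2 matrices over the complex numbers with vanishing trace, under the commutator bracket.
This is sl(2), which has dimension 2^2 - 1 = 3 and rank 2 - 1 = 1 (a Cartan subalgebra is the diagonal traceless matrices). In the classification of classical Lie algebras, the special linear algebra sl(n+1) has type A_n; here n = 1, so the Dynkin diagram is a chain of 1 nodes with single edges (A_1). Hence the type is A_1.

A_1 (sl(2))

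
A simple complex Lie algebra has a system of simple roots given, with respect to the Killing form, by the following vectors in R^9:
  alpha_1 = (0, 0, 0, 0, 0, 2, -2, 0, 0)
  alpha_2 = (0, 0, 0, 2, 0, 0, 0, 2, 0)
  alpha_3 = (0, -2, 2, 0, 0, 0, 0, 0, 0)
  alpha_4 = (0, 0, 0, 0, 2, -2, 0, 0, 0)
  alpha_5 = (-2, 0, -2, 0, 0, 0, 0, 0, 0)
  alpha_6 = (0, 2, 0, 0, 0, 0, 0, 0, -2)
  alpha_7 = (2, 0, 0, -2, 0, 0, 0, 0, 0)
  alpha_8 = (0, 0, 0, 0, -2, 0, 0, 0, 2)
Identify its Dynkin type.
Compute the Cartan integers a_ij = 2(alpha_i, alpha_j)/(alpha_j, alpha_j); the resulting 8x8 Cartan matrix is
[[2, 0, 0, -1, 0, 0, 0, 0], [0, 2, 0, 0, 0, 0, -1, 0], [0, 0, 2, 0, -1, -1, 0, 0], [-1, 0, 0, 2, 0, 0, 0, -1], [0, 0, -1, 0, 2, 0, -1, 0], [0, 0, -1, 0, 0, 2, 0, -1], [0, -1, 0, 0, -1, 0, 2, 0], [0, 0, 0, -1, 0, -1, 0, 2]].
All simple roots have the same length, so the diagram is simply laced. The associated Dynkin diagram is a chain of 8 nodes with single edges (A_8), so the type is A_8 (the algebra sl(9)).

A8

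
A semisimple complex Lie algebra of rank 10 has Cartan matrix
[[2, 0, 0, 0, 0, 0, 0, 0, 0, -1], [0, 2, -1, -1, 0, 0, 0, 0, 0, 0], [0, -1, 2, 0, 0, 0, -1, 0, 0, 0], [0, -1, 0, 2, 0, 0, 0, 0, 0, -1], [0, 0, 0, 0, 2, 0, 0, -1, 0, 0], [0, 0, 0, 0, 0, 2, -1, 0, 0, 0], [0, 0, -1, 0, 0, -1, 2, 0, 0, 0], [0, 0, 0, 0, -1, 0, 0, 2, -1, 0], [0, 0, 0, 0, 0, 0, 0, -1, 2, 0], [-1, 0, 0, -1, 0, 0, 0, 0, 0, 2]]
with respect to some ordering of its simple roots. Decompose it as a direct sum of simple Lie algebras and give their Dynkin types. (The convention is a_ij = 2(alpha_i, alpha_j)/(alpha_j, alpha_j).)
A3 ⊕ A7

The diagram associated to this matrix has two connected components: the simple roots {alpha_5, alpha_8, alpha_9} form a chain of 3 nodes with single edges (A_3), and {alpha_1, alpha_2, alpha_3, alpha_4, alpha_6, alpha_7, alpha_10} form a chain of 7 nodes with single edges (A_7). A semisimple Lie algebra decomposes uniquely as the direct sum of simple ideals, one per connected component of its Dynkin diagram, so g ≅ A_3 ⊕ A_7 (dimension 15 + 63 = 78).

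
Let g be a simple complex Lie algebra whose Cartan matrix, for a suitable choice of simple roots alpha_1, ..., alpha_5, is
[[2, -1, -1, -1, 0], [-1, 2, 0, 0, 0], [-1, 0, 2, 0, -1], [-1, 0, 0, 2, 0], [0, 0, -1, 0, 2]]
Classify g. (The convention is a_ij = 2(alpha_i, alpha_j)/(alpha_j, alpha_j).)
D5

The matrix has rank 5 with 2's on the diagonal. Reading the off-diagonal entries as Dynkin edges (a single edge where a_ij = a_ji = -1; a double or triple edge where a_ij * a_ji = 2 or 3), the diagram is a chain of 3 nodes with a fork of two nodes at one end (D_5). One simple-root ordering that puts it in standard form is (alpha_5, alpha_3, alpha_1, alpha_2, alpha_4). So the algebra is type D_5, i.e. so(10).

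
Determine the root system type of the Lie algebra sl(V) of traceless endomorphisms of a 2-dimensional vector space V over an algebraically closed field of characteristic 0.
A1

This is sl(2), which has dimension 2^2 - 1 = 3 and rank 2 - 1 = 1 (a Cartan subalgebra is the diagonal traceless matrices). In the classification of classical Lie algebras, the special linear algebra sl(n+1) has type A_n; here n = 1, so the Dynkin diagram is a chain of 1 nodes with single edges (A_1). Hence the type is A_1.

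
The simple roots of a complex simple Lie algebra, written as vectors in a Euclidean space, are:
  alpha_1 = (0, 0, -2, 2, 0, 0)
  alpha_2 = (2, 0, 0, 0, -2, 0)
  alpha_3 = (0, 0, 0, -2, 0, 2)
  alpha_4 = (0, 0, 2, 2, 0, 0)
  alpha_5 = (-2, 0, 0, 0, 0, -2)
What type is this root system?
Compute the Cartan integers a_ij = 2(alpha_i, alpha_j)/(alpha_j, alpha_j); the resulting 5x5 Cartan matrix is
[[2, 0, -1, 0, 0], [0, 2, 0, 0, -1], [-1, 0, 2, -1, -1], [0, 0, -1, 2, 0], [0, -1, -1, 0, 2]].
All simple roots have the same length, so the diagram is simply laced. The associated Dynkin diagram is a chain of 3 nodes with a fork of two nodes at one end (D_5), so the type is D_5 (the algebra so(10)).

D5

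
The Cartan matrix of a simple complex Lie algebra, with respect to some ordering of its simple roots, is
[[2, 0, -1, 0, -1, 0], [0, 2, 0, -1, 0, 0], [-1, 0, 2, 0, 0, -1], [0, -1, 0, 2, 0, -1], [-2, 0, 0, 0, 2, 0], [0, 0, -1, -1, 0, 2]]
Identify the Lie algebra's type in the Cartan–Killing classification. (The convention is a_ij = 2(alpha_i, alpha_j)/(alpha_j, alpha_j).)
C_6

The matrix has rank 6 with 2's on the diagonal. Reading the off-diagonal entries as Dynkin edges (a single edge where a_ij = a_ji = -1; a double or triple edge where a_ij * a_ji = 2 or 3), the diagram is a chain of 6 nodes with a double edge at one end; the terminal node there is the unique long simple root (C_6). One simple-root ordering that puts it in standard form is (alpha_2, alpha_4, alpha_6, alpha_3, alpha_1, alpha_5). So the algebra is type C_6, i.e. sp(12).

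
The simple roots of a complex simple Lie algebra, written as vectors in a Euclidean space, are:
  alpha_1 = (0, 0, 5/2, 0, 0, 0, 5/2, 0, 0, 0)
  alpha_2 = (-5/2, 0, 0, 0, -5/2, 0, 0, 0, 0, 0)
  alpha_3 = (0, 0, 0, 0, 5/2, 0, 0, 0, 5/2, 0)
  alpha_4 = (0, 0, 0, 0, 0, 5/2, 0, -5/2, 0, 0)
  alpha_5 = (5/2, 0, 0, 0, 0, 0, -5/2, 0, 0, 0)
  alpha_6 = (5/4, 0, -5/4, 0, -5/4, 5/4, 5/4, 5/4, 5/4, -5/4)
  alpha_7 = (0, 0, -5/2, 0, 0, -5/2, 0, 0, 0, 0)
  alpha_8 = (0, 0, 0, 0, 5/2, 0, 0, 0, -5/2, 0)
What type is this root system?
Compute the Cartan integers a_ij = 2(alpha_i, alpha_j)/(alpha_j, alpha_j); the resulting 8x8 Cartan matrix is
[[2, 0, 0, 0, -1, 0, -1, 0], [0, 2, -1, 0, -1, 0, 0, -1], [0, -1, 2, 0, 0, 0, 0, 0], [0, 0, 0, 2, 0, 0, -1, 0], [-1, -1, 0, 0, 2, 0, 0, 0], [0, 0, 0, 0, 0, 2, 0, -1], [-1, 0, 0, -1, 0, 0, 2, 0], [0, -1, 0, 0, 0, -1, 0, 2]].
All simple roots have the same length, so the diagram is simply laced. The associated Dynkin diagram is a chain of 7 nodes with one extra node attached to the third node from one end (E_8), so the type is E_8.

E_8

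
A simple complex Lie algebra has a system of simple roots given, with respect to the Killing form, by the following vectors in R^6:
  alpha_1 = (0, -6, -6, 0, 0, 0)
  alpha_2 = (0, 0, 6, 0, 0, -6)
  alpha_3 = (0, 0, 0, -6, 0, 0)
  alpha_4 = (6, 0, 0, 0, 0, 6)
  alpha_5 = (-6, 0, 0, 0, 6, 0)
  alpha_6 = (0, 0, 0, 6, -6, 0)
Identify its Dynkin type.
Compute the Cartan integers a_ij = 2(alpha_i, alpha_j)/(alpha_j, alpha_j); the resulting 6x6 Cartan matrix is
[[2, -1, 0, 0, 0, 0], [-1, 2, 0, -1, 0, 0], [0, 0, 2, 0, 0, -1], [0, -1, 0, 2, -1, 0], [0, 0, 0, -1, 2, -1], [0, 0, -2, 0, -1, 2]].
The roots have two lengths (squared-length ratio 2:1); the short ones are alpha_{3}. The associated Dynkin diagram is a chain of 6 nodes with a double edge at one end; the terminal node there is the unique short simple root (B_6), so the type is B_6 (the algebra so(13)).

B_6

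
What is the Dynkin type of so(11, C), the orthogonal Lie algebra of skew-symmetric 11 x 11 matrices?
This is so(11) with 11 odd, which has dimension 11(11-1)/2 = 55 and rank (11-1)/2 = 5. In the classification of classical Lie algebras, the orthogonal algebra so(2n+1) in an odd number of variables has type B_n; here n = 5, so the Dynkin diagram is a chain of 5 nodes with a double edge at one end; the terminal node there is the unique short simple root (B_5). Hence the type is B_5.

type B_5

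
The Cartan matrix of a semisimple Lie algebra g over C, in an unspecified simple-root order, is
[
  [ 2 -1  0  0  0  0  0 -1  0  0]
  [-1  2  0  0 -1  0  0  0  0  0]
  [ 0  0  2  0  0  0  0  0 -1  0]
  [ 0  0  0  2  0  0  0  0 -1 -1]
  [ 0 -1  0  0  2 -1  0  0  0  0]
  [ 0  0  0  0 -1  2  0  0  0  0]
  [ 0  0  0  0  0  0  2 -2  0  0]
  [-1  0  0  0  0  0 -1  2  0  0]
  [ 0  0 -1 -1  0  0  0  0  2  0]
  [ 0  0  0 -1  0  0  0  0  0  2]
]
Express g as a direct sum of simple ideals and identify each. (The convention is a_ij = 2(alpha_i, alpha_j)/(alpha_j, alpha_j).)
The diagram associated to this matrix has two connected components: the simple roots {alpha_3, alpha_4, alpha_9, alpha_10} form a chain of 4 nodes with single edges (A_4), and {alpha_1, alpha_2, alpha_5, alpha_6, alpha_7, alpha_8} form a chain of 6 nodes with a double edge at one end; the terminal node there is the unique long simple root (C_6). A semisimple Lie algebra decomposes uniquely as the direct sum of simple ideals, one per connected component of its Dynkin diagram, so g ≅ A_4 ⊕ C_6 (dimension 24 + 78 = 102).

A_4 (sl(5)) + C_6 (sp(12))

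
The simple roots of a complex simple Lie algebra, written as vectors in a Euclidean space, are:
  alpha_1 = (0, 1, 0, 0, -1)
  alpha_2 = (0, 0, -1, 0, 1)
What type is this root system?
Compute the Cartan integers a_ij = 2(alpha_i, alpha_j)/(alpha_j, alpha_j); the resulting 2x2 Cartan matrix is
[[2, -1], [-1, 2]].
All simple roots have the same length, so the diagram is simply laced. The associated Dynkin diagram is a chain of 2 nodes with single edges (A_2), so the type is A_2 (the algebra sl(3)).

A_2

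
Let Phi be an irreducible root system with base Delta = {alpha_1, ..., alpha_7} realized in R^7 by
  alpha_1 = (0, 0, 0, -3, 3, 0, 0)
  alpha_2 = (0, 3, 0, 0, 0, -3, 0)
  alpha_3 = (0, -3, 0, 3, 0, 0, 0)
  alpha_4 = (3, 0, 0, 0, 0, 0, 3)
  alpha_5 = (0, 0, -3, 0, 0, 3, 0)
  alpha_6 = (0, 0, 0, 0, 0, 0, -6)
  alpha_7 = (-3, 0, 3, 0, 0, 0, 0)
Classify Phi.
Compute the Cartan integers a_ij = 2(alpha_i, alpha_j)/(alpha_j, alpha_j); the resulting 7x7 Cartan matrix is
[[2, 0, -1, 0, 0, 0, 0], [0, 2, -1, 0, -1, 0, 0], [-1, -1, 2, 0, 0, 0, 0], [0, 0, 0, 2, 0, -1, -1], [0, -1, 0, 0, 2, 0, -1], [0, 0, 0, -2, 0, 2, 0], [0, 0, 0, -1, -1, 0, 2]].
The roots have two lengths (squared-length ratio 2:1); the short ones are alpha_{1,2,3,4,5,7}. The associated Dynkin diagram is a chain of 7 nodes with a double edge at one end; the terminal node there is the unique long simple root (C_7), so the type is C_7 (the algebra sp(14)).

C_7 (sp(14))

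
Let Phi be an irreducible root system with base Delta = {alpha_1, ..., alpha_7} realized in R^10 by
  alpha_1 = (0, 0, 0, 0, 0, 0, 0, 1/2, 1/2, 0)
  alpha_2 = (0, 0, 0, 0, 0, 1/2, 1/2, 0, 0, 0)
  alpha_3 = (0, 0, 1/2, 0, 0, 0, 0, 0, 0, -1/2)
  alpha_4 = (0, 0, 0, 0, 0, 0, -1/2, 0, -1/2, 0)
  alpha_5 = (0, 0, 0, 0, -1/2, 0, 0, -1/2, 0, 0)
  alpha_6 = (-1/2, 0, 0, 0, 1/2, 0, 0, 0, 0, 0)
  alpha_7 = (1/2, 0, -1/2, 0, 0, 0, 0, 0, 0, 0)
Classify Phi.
Compute the Cartan integers a_ij = 2(alpha_i, alpha_j)/(alpha_j, alpha_j); the resulting 7x7 Cartan matrix is
[[2, 0, 0, -1, -1, 0, 0], [0, 2, 0, -1, 0, 0, 0], [0, 0, 2, 0, 0, 0, -1], [-1, -1, 0, 2, 0, 0, 0], [-1, 0, 0, 0, 2, -1, 0], [0, 0, 0, 0, -1, 2, -1], [0, 0, -1, 0, 0, -1, 2]].
All simple roots have the same length, so the diagram is simply laced. The associated Dynkin diagram is a chain of 7 nodes with single edges (A_7), so the type is A_7 (the algebra sl(8)).

A_7 (sl(8))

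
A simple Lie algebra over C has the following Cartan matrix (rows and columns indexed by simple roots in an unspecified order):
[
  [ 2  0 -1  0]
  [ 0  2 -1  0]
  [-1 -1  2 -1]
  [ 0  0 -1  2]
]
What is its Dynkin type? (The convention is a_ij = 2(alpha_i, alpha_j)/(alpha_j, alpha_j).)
The matrix has rank 4 with 2's on the diagonal. Reading the off-diagonal entries as Dynkin edges (a single edge where a_ij = a_ji = -1; a double or triple edge where a_ij * a_ji = 2 or 3), the diagram is a chain of 2 nodes with a fork of two nodes at one end (D_4). One simple-root ordering that puts it in standard form is (alpha_1, alpha_3, alpha_4, alpha_2). So the algebra is type D_4, i.e. so(8).

type D_4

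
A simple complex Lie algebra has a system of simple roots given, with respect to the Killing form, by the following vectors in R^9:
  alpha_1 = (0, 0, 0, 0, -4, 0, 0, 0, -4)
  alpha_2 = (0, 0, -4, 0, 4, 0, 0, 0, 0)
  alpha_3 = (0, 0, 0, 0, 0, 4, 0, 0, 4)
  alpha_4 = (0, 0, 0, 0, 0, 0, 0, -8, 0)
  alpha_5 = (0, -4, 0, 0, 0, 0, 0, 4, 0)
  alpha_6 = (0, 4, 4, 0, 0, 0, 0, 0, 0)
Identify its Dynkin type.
type C_6

Compute the Cartan integers a_ij = 2(alpha_i, alpha_j)/(alpha_j, alpha_j); the resulting 6x6 Cartan matrix is
[[2, -1, -1, 0, 0, 0], [-1, 2, 0, 0, 0, -1], [-1, 0, 2, 0, 0, 0], [0, 0, 0, 2, -2, 0], [0, 0, 0, -1, 2, -1], [0, -1, 0, 0, -1, 2]].
The roots have two lengths (squared-length ratio 2:1); the short ones are alpha_{1,2,3,5,6}. The associated Dynkin diagram is a chain of 6 nodes with a double edge at one end; the terminal node there is the unique long simple root (C_6), so the type is C_6 (the algebra sp(12)).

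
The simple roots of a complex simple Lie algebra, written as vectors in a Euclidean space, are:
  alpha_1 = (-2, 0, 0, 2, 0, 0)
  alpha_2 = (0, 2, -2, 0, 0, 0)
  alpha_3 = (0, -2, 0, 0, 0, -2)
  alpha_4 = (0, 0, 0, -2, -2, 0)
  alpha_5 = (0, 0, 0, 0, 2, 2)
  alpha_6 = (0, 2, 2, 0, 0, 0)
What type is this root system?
Compute the Cartan integers a_ij = 2(alpha_i, alpha_j)/(alpha_j, alpha_j); the resulting 6x6 Cartan matrix is
[[2, 0, 0, -1, 0, 0], [0, 2, -1, 0, 0, 0], [0, -1, 2, 0, -1, -1], [-1, 0, 0, 2, -1, 0], [0, 0, -1, -1, 2, 0], [0, 0, -1, 0, 0, 2]].
All simple roots have the same length, so the diagram is simply laced. The associated Dynkin diagram is a chain of 4 nodes with a fork of two nodes at one end (D_6), so the type is D_6 (the algebra so(12)).

D6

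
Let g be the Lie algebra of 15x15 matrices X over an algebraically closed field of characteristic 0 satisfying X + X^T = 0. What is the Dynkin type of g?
B7

This is so(15) with 15 odd, which has dimension 15(15-1)/2 = 105 and rank (15-1)/2 = 7. In the classification of classical Lie algebras, the orthogonal algebra so(2n+1) in an odd number of variables has type B_n; here n = 7, so the Dynkin diagram is a chain of 7 nodes with a double edge at one end; the terminal node there is the unique short simple root (B_7). Hence the type is B_7.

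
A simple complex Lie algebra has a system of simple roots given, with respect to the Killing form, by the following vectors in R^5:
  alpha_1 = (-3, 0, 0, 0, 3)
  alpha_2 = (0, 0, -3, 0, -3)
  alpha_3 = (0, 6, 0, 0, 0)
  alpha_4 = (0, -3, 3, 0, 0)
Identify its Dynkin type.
Compute the Cartan integers a_ij = 2(alpha_i, alpha_j)/(alpha_j, alpha_j); the resulting 4x4 Cartan matrix is
[[2, -1, 0, 0], [-1, 2, 0, -1], [0, 0, 2, -2], [0, -1, -1, 2]].
The roots have two lengths (squared-length ratio 2:1); the short ones are alpha_{1,2,4}. The associated Dynkin diagram is a chain of 4 nodes with a double edge at one end; the terminal node there is the unique long simple root (C_4), so the type is C_4 (the algebra sp(8)).

C_4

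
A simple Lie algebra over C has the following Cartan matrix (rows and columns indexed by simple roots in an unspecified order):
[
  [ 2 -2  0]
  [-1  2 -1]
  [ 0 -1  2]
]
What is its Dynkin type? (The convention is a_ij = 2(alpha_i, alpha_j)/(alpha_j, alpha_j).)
C_3

The matrix has rank 3 with 2's on the diagonal. Reading the off-diagonal entries as Dynkin edges (a single edge where a_ij = a_ji = -1; a double or triple edge where a_ij * a_ji = 2 or 3), the diagram is a chain of 3 nodes with a double edge at one end; the terminal node there is the unique long simple root (C_3). One simple-root ordering that puts it in standard form is (alpha_3, alpha_2, alpha_1). So the algebra is type C_3, i.e. sp(6).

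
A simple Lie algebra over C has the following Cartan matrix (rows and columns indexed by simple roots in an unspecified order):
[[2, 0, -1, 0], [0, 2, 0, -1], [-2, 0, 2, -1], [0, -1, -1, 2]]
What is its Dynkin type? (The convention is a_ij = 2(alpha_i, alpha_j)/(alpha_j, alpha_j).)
The matrix has rank 4 with 2's on the diagonal. Reading the off-diagonal entries as Dynkin edges (a single edge where a_ij = a_ji = -1; a double or triple edge where a_ij * a_ji = 2 or 3), the diagram is a chain of 4 nodes with a double edge at one end; the terminal node there is the unique short simple root (B_4). One simple-root ordering that puts it in standard form is (alpha_2, alpha_4, alpha_3, alpha_1). So the algebra is type B_4, i.e. so(9).

B_4 (so(9))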